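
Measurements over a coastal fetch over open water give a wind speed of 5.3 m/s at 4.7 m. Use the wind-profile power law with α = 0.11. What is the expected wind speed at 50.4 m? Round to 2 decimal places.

6.88 m/s

Power-law profile: V₂ = V₁ · (z₂/z₁)^α
V₂ = 5.3 × (50.4/4.7)^0.11 = 5.3 × (10.7234)^0.11
    = 5.3 × 1.2982 = 6.8804 m/s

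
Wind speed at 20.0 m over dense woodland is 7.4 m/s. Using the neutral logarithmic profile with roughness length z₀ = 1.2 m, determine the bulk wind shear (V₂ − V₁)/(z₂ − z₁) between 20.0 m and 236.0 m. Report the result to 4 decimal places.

Log law: V₂ = V₁ · ln(z₂/z₀)/ln(z₁/z₀) = 7.4 × 5.2815/2.8134 = 13.8917 m/s
ΔV/Δz = (13.8917 − 7.4)/(236.0 − 20.0) = 6.4917/216.0000 = 0.03005 m/s/m

0.0301 m/s/m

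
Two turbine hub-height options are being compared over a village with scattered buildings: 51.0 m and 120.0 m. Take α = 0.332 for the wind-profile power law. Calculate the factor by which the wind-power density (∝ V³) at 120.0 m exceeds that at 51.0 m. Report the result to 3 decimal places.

2.345

Speed ratio: V_B/V_A = (z_B/z_A)^α = (120.0/51.0)^0.332 = (2.3529)^0.332 = 1.32854
Power-density ratio: P_B/P_A = (V_B/V_A)³ = (1.32854)³ = 2.34490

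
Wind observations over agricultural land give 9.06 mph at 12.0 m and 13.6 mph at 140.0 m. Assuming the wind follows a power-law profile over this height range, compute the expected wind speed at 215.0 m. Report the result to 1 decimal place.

14.6 mph

First find α: α = ln(V₂/V₁)/ln(z₂/z₁) = ln(13.6/9.06)/ln(140.0/12.0) = 0.40620/2.45674 = 0.1653
Extrapolate from 140.0 m to 215.0 m: V₃ = 13.6 × (215.0/140.0)^0.1653 = 13.6 × 1.0735 = 14.5997 mph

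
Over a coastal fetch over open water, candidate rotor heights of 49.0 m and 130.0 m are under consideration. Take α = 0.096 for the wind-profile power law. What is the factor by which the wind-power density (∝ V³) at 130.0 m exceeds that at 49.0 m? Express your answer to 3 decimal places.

1.324

Speed ratio: V_B/V_A = (z_B/z_A)^α = (130.0/49.0)^0.096 = (2.6531)^0.096 = 1.09820
Power-density ratio: P_B/P_A = (V_B/V_A)³ = (1.09820)³ = 1.32446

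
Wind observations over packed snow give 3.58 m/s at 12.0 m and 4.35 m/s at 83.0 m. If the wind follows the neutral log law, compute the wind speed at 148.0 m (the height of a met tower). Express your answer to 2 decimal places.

4.58 m/s

Log law: V ∝ ln(z/z₀). From the pair, with r = V₁/V₂ = 0.82299,
ln z₀ = (ln z₁ − r·ln z₂)/(1 − r) = (2.4849 − 0.82299×4.4188)/0.17701 = -6.5066 → z₀ = 0.001494 m
V₃ = V₁ · ln(z₃/z₀)/ln(z₁/z₀) = 3.58 × 11.5038/8.9915 = 4.5803 m/s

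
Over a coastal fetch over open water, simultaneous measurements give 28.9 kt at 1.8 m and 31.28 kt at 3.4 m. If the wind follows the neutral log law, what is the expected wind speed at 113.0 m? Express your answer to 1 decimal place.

44.4 kt

Log law: V ∝ ln(z/z₀). From the pair, with r = V₁/V₂ = 0.92391,
ln z₀ = (ln z₁ − r·ln z₂)/(1 − r) = (0.5878 − 0.92391×1.2238)/0.07609 = -7.1349 → z₀ = 0.0007968 m
V₃ = V₁ · ln(z₃/z₀)/ln(z₁/z₀) = 28.9 × 11.8623/7.7227 = 44.3912 kt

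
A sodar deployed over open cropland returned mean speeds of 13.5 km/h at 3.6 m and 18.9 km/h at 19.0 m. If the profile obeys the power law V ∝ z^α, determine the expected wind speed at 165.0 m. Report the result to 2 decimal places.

29.26 km/h

First find α: α = ln(V₂/V₁)/ln(z₂/z₁) = ln(18.9/13.5)/ln(19.0/3.6) = 0.33647/1.66351 = 0.2023
Extrapolate from 19.0 m to 165.0 m: V₃ = 18.9 × (165.0/19.0)^0.2023 = 18.9 × 1.5484 = 29.2642 km/h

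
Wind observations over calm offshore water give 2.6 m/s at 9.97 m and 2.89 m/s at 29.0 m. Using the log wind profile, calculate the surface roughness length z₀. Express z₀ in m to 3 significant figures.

Log law: V(z) ∝ ln(z/z₀). With r = V₁/V₂ = 2.6/2.89 = 0.89965,
r · ln(z₂/z₀) = ln(z₁/z₀) ⇒ ln z₀ = (ln z₁ − r·ln z₂)/(1 − r)
ln z₀ = (2.29958 − 0.89965×3.36730) / 0.10035 = -7.2730
z₀ = exp(-7.2730) = 0.0006940 m

z₀ ≈ 0.000694 m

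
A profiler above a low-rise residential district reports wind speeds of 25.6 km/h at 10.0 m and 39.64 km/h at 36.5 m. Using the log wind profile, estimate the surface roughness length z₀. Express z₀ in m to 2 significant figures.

Log law: V(z) ∝ ln(z/z₀). With r = V₁/V₂ = 25.6/39.64 = 0.64581,
r · ln(z₂/z₀) = ln(z₁/z₀) ⇒ ln z₀ = (ln z₁ − r·ln z₂)/(1 − r)
ln z₀ = (2.30259 − 0.64581×3.59731) / 0.35419 = -0.0582
z₀ = exp(-0.0582) = 0.9435 m

z₀ ≈ 0.94 m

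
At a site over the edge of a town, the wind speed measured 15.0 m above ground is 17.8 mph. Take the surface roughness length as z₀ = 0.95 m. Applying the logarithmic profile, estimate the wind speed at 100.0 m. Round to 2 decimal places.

30.04 mph

Log law: V(z) ∝ ln(z/z₀), so V₂/V₁ = ln(z₂/z₀) / ln(z₁/z₀).
ln(100.0/0.95) = 4.6565, ln(15.0/0.95) = 2.7593
V₂ = 17.8 × 4.6565/2.7593 = 17.8 × 1.6875 = 30.0380 mph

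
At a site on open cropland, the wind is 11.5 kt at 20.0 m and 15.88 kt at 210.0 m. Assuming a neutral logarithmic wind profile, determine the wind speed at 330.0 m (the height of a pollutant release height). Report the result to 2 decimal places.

16.72 kt

Log law: V ∝ ln(z/z₀). From the pair, with r = V₁/V₂ = 0.72418,
ln z₀ = (ln z₁ − r·ln z₂)/(1 − r) = (2.9957 − 0.72418×5.3471)/0.27582 = -3.1780 → z₀ = 0.04167 m
V₃ = V₁ · ln(z₃/z₀)/ln(z₁/z₀) = 11.5 × 8.9771/6.1737 = 16.7219 kt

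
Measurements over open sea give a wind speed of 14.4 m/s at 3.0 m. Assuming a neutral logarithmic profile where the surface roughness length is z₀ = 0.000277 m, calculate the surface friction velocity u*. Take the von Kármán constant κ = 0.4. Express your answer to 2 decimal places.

Log law: V(z) = (u*/κ) · ln(z/z₀) ⇒ u* = κ · V / ln(z/z₀)
u* = 0.4 × 14.4 / ln(3.0/0.000277) = 0.4 × 14.4 / 9.2901
   = 5.7600 / 9.2901 = 0.6200 m/s

u* ≈ 0.62 m/s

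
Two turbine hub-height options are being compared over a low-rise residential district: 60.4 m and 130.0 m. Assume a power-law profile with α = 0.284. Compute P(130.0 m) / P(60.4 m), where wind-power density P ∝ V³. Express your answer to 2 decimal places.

Speed ratio: V_B/V_A = (z_B/z_A)^α = (130.0/60.4)^0.284 = (2.1523)^0.284 = 1.24321
Power-density ratio: P_B/P_A = (V_B/V_A)³ = (1.24321)³ = 1.92148

1.92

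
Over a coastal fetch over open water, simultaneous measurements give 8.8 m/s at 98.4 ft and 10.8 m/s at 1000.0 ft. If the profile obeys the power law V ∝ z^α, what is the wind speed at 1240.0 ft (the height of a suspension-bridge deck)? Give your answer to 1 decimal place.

11.0 m/s

First find α: α = ln(V₂/V₁)/ln(z₂/z₁) = ln(10.8/8.8)/ln(1000.0/98.4) = 0.20479/2.31871 = 0.0883
Extrapolate from 1000.0 ft to 1240.0 ft: V₃ = 10.8 × (1240.0/1000.0)^0.0883 = 10.8 × 1.0192 = 11.0072 m/s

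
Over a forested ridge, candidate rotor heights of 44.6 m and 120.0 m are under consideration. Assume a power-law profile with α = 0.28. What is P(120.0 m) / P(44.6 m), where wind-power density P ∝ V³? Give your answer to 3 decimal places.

2.297

Speed ratio: V_B/V_A = (z_B/z_A)^α = (120.0/44.6)^0.28 = (2.6906)^0.28 = 1.31934
Power-density ratio: P_B/P_A = (V_B/V_A)³ = (1.31934)³ = 2.29652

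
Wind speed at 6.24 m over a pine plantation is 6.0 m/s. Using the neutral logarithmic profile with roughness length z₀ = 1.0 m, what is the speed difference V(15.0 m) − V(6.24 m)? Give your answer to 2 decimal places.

Log law: V₂ = V₁ · ln(z₂/z₀)/ln(z₁/z₀) = 6.0 × 2.7081/1.8310 = 8.8741 m/s
ΔV = 8.8741 − 6.0 = 2.8741 m/s

2.87 m/s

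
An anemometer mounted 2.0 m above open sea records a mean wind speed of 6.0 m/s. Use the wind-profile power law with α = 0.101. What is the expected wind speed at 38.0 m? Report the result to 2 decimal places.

Power-law profile: V₂ = V₁ · (z₂/z₁)^α
V₂ = 6.0 × (38.0/2.0)^0.101 = 6.0 × (19.0000)^0.101
    = 6.0 × 1.3463 = 8.0780 m/s

8.08 m/s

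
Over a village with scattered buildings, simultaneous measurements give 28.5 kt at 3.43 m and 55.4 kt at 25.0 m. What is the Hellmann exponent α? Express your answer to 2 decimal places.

Power law: V₂/V₁ = (z₂/z₁)^α ⇒ α = ln(V₂/V₁) / ln(z₂/z₁)
α = ln(55.4/28.5) / ln(25.0/3.43) = ln(1.9439) / ln(7.2886)
  = 0.66468 / 1.98632 = 0.33463

α ≈ 0.33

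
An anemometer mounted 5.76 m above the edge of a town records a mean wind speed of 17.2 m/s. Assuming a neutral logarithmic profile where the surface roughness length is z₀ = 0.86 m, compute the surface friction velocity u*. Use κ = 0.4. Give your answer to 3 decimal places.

u* ≈ 3.618 m/s

Log law: V(z) = (u*/κ) · ln(z/z₀) ⇒ u* = κ · V / ln(z/z₀)
u* = 0.4 × 17.2 / ln(5.76/0.86) = 0.4 × 17.2 / 1.9018
   = 6.8800 / 1.9018 = 3.6177 m/s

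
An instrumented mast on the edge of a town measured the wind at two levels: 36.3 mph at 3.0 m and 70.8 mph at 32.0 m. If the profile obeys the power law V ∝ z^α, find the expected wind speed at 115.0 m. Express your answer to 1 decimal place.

101.6 mph

First find α: α = ln(V₂/V₁)/ln(z₂/z₁) = ln(70.8/36.3)/ln(32.0/3.0) = 0.66804/2.36712 = 0.2822
Extrapolate from 32.0 m to 115.0 m: V₃ = 70.8 × (115.0/32.0)^0.2822 = 70.8 × 1.4348 = 101.5823 mph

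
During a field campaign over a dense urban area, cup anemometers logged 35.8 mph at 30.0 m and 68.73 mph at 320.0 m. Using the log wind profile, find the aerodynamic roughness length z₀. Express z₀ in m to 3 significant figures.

Log law: V(z) ∝ ln(z/z₀). With r = V₁/V₂ = 35.8/68.73 = 0.52088,
r · ln(z₂/z₀) = ln(z₁/z₀) ⇒ ln z₀ = (ln z₁ − r·ln z₂)/(1 − r)
ln z₀ = (3.40120 − 0.52088×5.76832) / 0.47912 = 0.8278
z₀ = exp(0.8278) = 2.288 m

z₀ ≈ 2.29 m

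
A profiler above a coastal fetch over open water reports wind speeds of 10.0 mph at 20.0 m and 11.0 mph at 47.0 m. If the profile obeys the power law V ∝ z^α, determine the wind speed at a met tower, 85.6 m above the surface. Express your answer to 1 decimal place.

11.8 mph

First find α: α = ln(V₂/V₁)/ln(z₂/z₁) = ln(11.0/10.0)/ln(47.0/20.0) = 0.09531/0.85442 = 0.1116
Extrapolate from 47.0 m to 85.6 m: V₃ = 11.0 × (85.6/47.0)^0.1116 = 11.0 × 1.0692 = 11.7608 mph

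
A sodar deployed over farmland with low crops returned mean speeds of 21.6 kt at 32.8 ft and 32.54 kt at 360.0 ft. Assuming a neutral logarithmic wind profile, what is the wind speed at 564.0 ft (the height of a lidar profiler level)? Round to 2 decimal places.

Log law: V ∝ ln(z/z₀). From the pair, with r = V₁/V₂ = 0.66380,
ln z₀ = (ln z₁ − r·ln z₂)/(1 − r) = (3.4904 − 0.66380×5.8861)/0.33620 = -1.2396 → z₀ = 0.2895 ft
V₃ = V₁ · ln(z₃/z₀)/ln(z₁/z₀) = 21.6 × 7.5747/4.7300 = 34.5902 kt

34.59 kt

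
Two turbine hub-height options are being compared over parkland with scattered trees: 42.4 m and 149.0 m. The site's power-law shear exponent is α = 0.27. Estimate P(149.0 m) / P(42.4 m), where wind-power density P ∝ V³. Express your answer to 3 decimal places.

Speed ratio: V_B/V_A = (z_B/z_A)^α = (149.0/42.4)^0.27 = (3.5142)^0.27 = 1.40401
Power-density ratio: P_B/P_A = (V_B/V_A)³ = (1.40401)³ = 2.76767

2.768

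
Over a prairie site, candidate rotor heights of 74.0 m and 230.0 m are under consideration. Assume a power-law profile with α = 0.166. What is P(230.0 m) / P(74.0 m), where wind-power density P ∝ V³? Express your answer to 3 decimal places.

1.759

Speed ratio: V_B/V_A = (z_B/z_A)^α = (230.0/74.0)^0.166 = (3.1081)^0.166 = 1.20713
Power-density ratio: P_B/P_A = (V_B/V_A)³ = (1.20713)³ = 1.75899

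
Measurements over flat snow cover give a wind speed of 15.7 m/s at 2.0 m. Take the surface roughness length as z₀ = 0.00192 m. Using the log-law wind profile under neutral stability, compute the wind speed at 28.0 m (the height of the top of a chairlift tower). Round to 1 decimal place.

Log law: V(z) ∝ ln(z/z₀), so V₂/V₁ = ln(z₂/z₀) / ln(z₁/z₀).
ln(28.0/0.00192) = 9.5876, ln(2.0/0.00192) = 6.9486
V₂ = 15.7 × 9.5876/6.9486 = 15.7 × 1.3798 = 21.6628 m/s

21.7 m/s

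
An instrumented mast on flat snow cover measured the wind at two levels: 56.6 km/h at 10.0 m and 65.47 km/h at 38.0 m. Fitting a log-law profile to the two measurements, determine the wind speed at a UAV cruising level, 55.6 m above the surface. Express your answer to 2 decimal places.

Log law: V ∝ ln(z/z₀). From the pair, with r = V₁/V₂ = 0.86452,
ln z₀ = (ln z₁ − r·ln z₂)/(1 − r) = (2.3026 − 0.86452×3.6376)/0.13548 = -6.2161 → z₀ = 0.001997 m
V₃ = V₁ · ln(z₃/z₀)/ln(z₁/z₀) = 56.6 × 10.2343/8.5187 = 67.9988 km/h

68.00 km/h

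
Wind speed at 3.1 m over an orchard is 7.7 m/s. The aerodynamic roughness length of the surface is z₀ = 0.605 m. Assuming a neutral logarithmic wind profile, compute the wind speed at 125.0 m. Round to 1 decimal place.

Log law: V(z) ∝ ln(z/z₀), so V₂/V₁ = ln(z₂/z₀) / ln(z₁/z₀).
ln(125.0/0.605) = 5.3308, ln(3.1/0.605) = 1.6339
V₂ = 7.7 × 5.3308/1.6339 = 7.7 × 3.2626 = 25.1219 m/s

25.1 m/s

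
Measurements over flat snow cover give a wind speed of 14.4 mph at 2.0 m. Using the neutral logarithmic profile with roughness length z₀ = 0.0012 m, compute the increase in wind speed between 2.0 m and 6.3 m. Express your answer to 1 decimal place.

2.2 mph

Log law: V₂ = V₁ · ln(z₂/z₀)/ln(z₁/z₀) = 14.4 × 8.5660/7.4186 = 16.6272 mph
ΔV = 16.6272 − 14.4 = 2.2272 mph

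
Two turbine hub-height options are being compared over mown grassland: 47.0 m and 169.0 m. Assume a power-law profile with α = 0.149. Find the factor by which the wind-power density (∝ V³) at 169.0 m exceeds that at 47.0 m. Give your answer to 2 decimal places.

1.77

Speed ratio: V_B/V_A = (z_B/z_A)^α = (169.0/47.0)^0.149 = (3.5957)^0.149 = 1.21008
Power-density ratio: P_B/P_A = (V_B/V_A)³ = (1.21008)³ = 1.77189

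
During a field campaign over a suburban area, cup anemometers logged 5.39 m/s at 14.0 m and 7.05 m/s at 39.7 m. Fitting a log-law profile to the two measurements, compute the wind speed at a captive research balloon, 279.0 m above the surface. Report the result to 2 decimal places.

10.16 m/s

Log law: V ∝ ln(z/z₀). From the pair, with r = V₁/V₂ = 0.76454,
ln z₀ = (ln z₁ − r·ln z₂)/(1 − r) = (2.6391 − 0.76454×3.6814)/0.23546 = -0.7453 → z₀ = 0.4746 m
V₃ = V₁ · ln(z₃/z₀)/ln(z₁/z₀) = 5.39 × 6.3765/3.3843 = 10.1554 m/s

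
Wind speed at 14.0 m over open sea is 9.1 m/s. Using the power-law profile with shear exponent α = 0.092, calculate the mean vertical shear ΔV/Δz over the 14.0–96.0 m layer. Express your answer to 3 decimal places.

0.022 m/s/m

Power law: V₂ = V₁ · (z₂/z₁)^α = 9.1 × (6.8571)^0.092 = 10.8634 m/s
ΔV/Δz = (10.8634 − 9.1)/(96.0 − 14.0) = 1.7634/82.0000 = 0.02151 m/s/m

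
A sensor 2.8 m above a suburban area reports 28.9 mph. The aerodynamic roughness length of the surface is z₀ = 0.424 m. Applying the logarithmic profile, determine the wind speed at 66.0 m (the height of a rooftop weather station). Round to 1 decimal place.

Log law: V(z) ∝ ln(z/z₀), so V₂/V₁ = ln(z₂/z₀) / ln(z₁/z₀).
ln(66.0/0.424) = 5.0477, ln(2.8/0.424) = 1.8876
V₂ = 28.9 × 5.0477/1.8876 = 28.9 × 2.6741 = 77.2805 mph

77.3 mph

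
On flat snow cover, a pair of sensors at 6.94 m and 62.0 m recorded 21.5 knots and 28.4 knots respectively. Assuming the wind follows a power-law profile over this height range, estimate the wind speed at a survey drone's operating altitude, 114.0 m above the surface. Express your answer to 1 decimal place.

First find α: α = ln(V₂/V₁)/ln(z₂/z₁) = ln(28.4/21.5)/ln(62.0/6.94) = 0.27834/2.18983 = 0.1271
Extrapolate from 62.0 m to 114.0 m: V₃ = 28.4 × (114.0/62.0)^0.1271 = 28.4 × 1.0805 = 30.6859 knots

30.7 knots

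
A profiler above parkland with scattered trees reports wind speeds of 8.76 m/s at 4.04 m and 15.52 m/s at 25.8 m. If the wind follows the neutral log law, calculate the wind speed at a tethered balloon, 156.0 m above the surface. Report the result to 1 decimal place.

22.1 m/s

Log law: V ∝ ln(z/z₀). From the pair, with r = V₁/V₂ = 0.56443,
ln z₀ = (ln z₁ − r·ln z₂)/(1 − r) = (1.3962 − 0.56443×3.2504)/0.43557 = -1.0064 → z₀ = 0.3655 m
V₃ = V₁ · ln(z₃/z₀)/ln(z₁/z₀) = 8.76 × 6.0563/2.4027 = 22.0808 m/s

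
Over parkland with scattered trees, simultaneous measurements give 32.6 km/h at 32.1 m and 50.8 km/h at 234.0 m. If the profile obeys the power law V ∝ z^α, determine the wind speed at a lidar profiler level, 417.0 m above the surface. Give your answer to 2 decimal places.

57.80 km/h

First find α: α = ln(V₂/V₁)/ln(z₂/z₁) = ln(50.8/32.6)/ln(234.0/32.1) = 0.44358/1.98647 = 0.2233
Extrapolate from 234.0 m to 417.0 m: V₃ = 50.8 × (417.0/234.0)^0.2233 = 50.8 × 1.1377 = 57.7956 km/h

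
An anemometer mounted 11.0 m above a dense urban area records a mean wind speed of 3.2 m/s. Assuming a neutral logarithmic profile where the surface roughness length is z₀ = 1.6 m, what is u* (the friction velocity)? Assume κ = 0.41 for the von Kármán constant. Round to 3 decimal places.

Log law: V(z) = (u*/κ) · ln(z/z₀) ⇒ u* = κ · V / ln(z/z₀)
u* = 0.41 × 3.2 / ln(11.0/1.6) = 0.41 × 3.2 / 1.9279
   = 1.3120 / 1.9279 = 0.6805 m/s

u* ≈ 0.681 m/s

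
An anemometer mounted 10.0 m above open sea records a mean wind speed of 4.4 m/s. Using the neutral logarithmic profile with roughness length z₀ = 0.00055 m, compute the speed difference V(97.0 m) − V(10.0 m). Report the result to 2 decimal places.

Log law: V₂ = V₁ · ln(z₂/z₀)/ln(z₁/z₀) = 4.4 × 12.0803/9.8082 = 5.4193 m/s
ΔV = 5.4193 − 4.4 = 1.0193 m/s

1.02 m/s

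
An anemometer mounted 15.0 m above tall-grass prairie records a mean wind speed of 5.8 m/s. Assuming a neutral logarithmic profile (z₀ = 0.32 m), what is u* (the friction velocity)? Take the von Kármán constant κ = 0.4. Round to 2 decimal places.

Log law: V(z) = (u*/κ) · ln(z/z₀) ⇒ u* = κ · V / ln(z/z₀)
u* = 0.4 × 5.8 / ln(15.0/0.32) = 0.4 × 5.8 / 3.8475
   = 2.3200 / 3.8475 = 0.6030 m/s

u* ≈ 0.60 m/s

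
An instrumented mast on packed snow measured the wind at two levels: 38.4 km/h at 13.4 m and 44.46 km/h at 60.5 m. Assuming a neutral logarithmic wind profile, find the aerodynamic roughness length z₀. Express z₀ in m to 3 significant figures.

z₀ ≈ 0.000952 m

Log law: V(z) ∝ ln(z/z₀). With r = V₁/V₂ = 38.4/44.46 = 0.86370,
r · ln(z₂/z₀) = ln(z₁/z₀) ⇒ ln z₀ = (ln z₁ − r·ln z₂)/(1 − r)
ln z₀ = (2.59525 − 0.86370×4.10264) / 0.13630 = -6.9565
z₀ = exp(-6.9565) = 0.0009524 m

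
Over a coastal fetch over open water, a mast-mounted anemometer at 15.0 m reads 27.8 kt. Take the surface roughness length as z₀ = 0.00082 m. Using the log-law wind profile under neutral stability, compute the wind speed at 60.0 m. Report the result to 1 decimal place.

31.7 kt

Log law: V(z) ∝ ln(z/z₀), so V₂/V₁ = ln(z₂/z₀) / ln(z₁/z₀).
ln(60.0/0.00082) = 11.2006, ln(15.0/0.00082) = 9.8143
V₂ = 27.8 × 11.2006/9.8143 = 27.8 × 1.1413 = 31.7268 kt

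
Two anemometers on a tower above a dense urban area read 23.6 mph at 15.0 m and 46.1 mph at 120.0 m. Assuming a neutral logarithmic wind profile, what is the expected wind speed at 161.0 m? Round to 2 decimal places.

49.28 mph

Log law: V ∝ ln(z/z₀). From the pair, with r = V₁/V₂ = 0.51193,
ln z₀ = (ln z₁ − r·ln z₂)/(1 − r) = (2.7081 − 0.51193×4.7875)/0.48807 = 0.5269 → z₀ = 1.694 m
V₃ = V₁ · ln(z₃/z₀)/ln(z₁/z₀) = 23.6 × 4.5545/2.1811 = 49.2802 mph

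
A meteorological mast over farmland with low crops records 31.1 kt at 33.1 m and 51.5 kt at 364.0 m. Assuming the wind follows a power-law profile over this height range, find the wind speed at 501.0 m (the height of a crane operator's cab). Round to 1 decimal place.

First find α: α = ln(V₂/V₁)/ln(z₂/z₁) = ln(51.5/31.1)/ln(364.0/33.1) = 0.50437/2.39762 = 0.2104
Extrapolate from 364.0 m to 501.0 m: V₃ = 51.5 × (501.0/364.0)^0.2104 = 51.5 × 1.0695 = 55.0798 kt

55.1 kt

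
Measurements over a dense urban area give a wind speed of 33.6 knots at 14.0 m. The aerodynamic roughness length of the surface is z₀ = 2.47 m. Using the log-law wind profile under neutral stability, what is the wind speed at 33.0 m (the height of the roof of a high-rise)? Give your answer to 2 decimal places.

Log law: V(z) ∝ ln(z/z₀), so V₂/V₁ = ln(z₂/z₀) / ln(z₁/z₀).
ln(33.0/2.47) = 2.5923, ln(14.0/2.47) = 1.7348
V₂ = 33.6 × 2.5923/1.7348 = 33.6 × 1.4943 = 50.2069 knots

50.21 knots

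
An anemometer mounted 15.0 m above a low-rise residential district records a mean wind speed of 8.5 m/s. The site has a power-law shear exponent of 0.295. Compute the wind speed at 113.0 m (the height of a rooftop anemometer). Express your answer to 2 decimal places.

Power-law profile: V₂ = V₁ · (z₂/z₁)^α
V₂ = 8.5 × (113.0/15.0)^0.295 = 8.5 × (7.5333)^0.295
    = 8.5 × 1.8143 = 15.4216 m/s

15.42 m/s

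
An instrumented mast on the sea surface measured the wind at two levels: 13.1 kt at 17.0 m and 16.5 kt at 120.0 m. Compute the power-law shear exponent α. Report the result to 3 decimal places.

Power law: V₂/V₁ = (z₂/z₁)^α ⇒ α = ln(V₂/V₁) / ln(z₂/z₁)
α = ln(16.5/13.1) / ln(120.0/17.0) = ln(1.2595) / ln(7.0588)
  = 0.23075 / 1.95428 = 0.11807

α ≈ 0.118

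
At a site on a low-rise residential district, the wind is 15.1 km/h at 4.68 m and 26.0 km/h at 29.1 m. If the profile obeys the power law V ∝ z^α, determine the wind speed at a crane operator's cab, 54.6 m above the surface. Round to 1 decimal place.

First find α: α = ln(V₂/V₁)/ln(z₂/z₁) = ln(26.0/15.1)/ln(29.1/4.68) = 0.54340/1.82744 = 0.2974
Extrapolate from 29.1 m to 54.6 m: V₃ = 26.0 × (54.6/29.1)^0.2974 = 26.0 × 1.2058 = 31.3502 km/h

31.4 km/h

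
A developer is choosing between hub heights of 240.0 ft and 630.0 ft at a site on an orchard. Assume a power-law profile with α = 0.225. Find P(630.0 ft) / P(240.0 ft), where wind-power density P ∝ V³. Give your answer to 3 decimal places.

Speed ratio: V_B/V_A = (z_B/z_A)^α = (630.0/240.0)^0.225 = (2.6250)^0.225 = 1.24252
Power-density ratio: P_B/P_A = (V_B/V_A)³ = (1.24252)³ = 1.91828

1.918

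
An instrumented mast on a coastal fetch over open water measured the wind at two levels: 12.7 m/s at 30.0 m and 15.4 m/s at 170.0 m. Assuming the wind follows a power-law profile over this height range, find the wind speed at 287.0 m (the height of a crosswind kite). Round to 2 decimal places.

First find α: α = ln(V₂/V₁)/ln(z₂/z₁) = ln(15.4/12.7)/ln(170.0/30.0) = 0.19277/1.73460 = 0.1111
Extrapolate from 170.0 m to 287.0 m: V₃ = 15.4 × (287.0/170.0)^0.1111 = 15.4 × 1.0599 = 16.3228 m/s

16.32 m/s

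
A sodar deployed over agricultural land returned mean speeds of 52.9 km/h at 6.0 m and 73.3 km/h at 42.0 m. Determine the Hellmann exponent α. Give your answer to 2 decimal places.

α ≈ 0.17

Power law: V₂/V₁ = (z₂/z₁)^α ⇒ α = ln(V₂/V₁) / ln(z₂/z₁)
α = ln(73.3/52.9) / ln(42.0/6.0) = ln(1.3856) / ln(7.0000)
  = 0.32616 / 1.94591 = 0.16761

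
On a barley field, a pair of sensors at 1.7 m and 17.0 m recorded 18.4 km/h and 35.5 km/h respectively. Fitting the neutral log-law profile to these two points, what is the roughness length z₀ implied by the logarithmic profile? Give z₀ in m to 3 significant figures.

Log law: V(z) ∝ ln(z/z₀). With r = V₁/V₂ = 18.4/35.5 = 0.51831,
r · ln(z₂/z₀) = ln(z₁/z₀) ⇒ ln z₀ = (ln z₁ − r·ln z₂)/(1 − r)
ln z₀ = (0.53063 − 0.51831×2.83321) / 0.48169 = -1.9470
z₀ = exp(-1.9470) = 0.1427 m

z₀ ≈ 0.143 m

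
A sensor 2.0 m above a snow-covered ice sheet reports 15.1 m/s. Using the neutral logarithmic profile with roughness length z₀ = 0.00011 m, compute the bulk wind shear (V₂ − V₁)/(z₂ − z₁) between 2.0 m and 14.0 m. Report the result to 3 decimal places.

0.250 m/s/m

Log law: V₂ = V₁ · ln(z₂/z₀)/ln(z₁/z₀) = 15.1 × 11.7541/9.8082 = 18.0958 m/s
ΔV/Δz = (18.0958 − 15.1)/(14.0 − 2.0) = 2.9958/12.0000 = 0.24965 m/s/m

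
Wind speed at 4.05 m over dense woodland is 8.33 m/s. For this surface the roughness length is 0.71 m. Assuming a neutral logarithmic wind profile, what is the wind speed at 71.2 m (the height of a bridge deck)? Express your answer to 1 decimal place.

Log law: V(z) ∝ ln(z/z₀), so V₂/V₁ = ln(z₂/z₀) / ln(z₁/z₀).
ln(71.2/0.71) = 4.6080, ln(4.05/0.71) = 1.7412
V₂ = 8.33 × 4.6080/1.7412 = 8.33 × 2.6464 = 22.0448 m/s

22.0 m/s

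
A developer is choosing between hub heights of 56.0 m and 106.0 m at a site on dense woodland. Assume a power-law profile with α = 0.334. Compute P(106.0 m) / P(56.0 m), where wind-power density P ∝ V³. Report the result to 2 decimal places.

Speed ratio: V_B/V_A = (z_B/z_A)^α = (106.0/56.0)^0.334 = (1.8929)^0.334 = 1.23753
Power-density ratio: P_B/P_A = (V_B/V_A)³ = (1.23753)³ = 1.89527

1.90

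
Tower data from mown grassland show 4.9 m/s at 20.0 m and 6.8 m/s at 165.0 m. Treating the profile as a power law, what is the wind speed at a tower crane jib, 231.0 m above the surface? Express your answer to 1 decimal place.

7.2 m/s

First find α: α = ln(V₂/V₁)/ln(z₂/z₁) = ln(6.8/4.9)/ln(165.0/20.0) = 0.32769/2.11021 = 0.1553
Extrapolate from 165.0 m to 231.0 m: V₃ = 6.8 × (231.0/165.0)^0.1553 = 6.8 × 1.0536 = 7.1647 m/s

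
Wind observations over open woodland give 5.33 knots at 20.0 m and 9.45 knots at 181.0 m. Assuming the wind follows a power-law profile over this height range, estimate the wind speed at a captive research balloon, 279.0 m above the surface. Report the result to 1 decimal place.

10.6 knots

First find α: α = ln(V₂/V₁)/ln(z₂/z₁) = ln(9.45/5.33)/ln(181.0/20.0) = 0.57266/2.20276 = 0.2600
Extrapolate from 181.0 m to 279.0 m: V₃ = 9.45 × (279.0/181.0)^0.2600 = 9.45 × 1.1191 = 10.5752 knots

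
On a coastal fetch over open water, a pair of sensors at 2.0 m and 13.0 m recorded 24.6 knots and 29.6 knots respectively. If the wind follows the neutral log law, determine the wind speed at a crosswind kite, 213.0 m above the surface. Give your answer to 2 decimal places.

Log law: V ∝ ln(z/z₀). From the pair, with r = V₁/V₂ = 0.83108,
ln z₀ = (ln z₁ − r·ln z₂)/(1 − r) = (0.6931 − 0.83108×2.5649)/0.16892 = -8.5161 → z₀ = 0.0002002 m
V₃ = V₁ · ln(z₃/z₀)/ln(z₁/z₀) = 24.6 × 13.8774/9.2093 = 37.0697 knots

37.07 knots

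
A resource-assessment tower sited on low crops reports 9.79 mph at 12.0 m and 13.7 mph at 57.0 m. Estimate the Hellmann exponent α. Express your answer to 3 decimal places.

α ≈ 0.216

Power law: V₂/V₁ = (z₂/z₁)^α ⇒ α = ln(V₂/V₁) / ln(z₂/z₁)
α = ln(13.7/9.79) / ln(57.0/12.0) = ln(1.3994) / ln(4.7500)
  = 0.33603 / 1.55814 = 0.21566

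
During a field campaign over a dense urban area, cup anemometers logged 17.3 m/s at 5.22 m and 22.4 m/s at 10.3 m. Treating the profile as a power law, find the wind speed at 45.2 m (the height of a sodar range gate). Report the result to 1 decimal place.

First find α: α = ln(V₂/V₁)/ln(z₂/z₁) = ln(22.4/17.3)/ln(10.3/5.22) = 0.25835/0.67965 = 0.3801
Extrapolate from 10.3 m to 45.2 m: V₃ = 22.4 × (45.2/10.3)^0.3801 = 22.4 × 1.7545 = 39.3013 m/s

39.3 m/s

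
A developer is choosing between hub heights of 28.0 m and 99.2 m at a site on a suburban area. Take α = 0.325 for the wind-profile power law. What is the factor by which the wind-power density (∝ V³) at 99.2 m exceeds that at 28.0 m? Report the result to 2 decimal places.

3.43

Speed ratio: V_B/V_A = (z_B/z_A)^α = (99.2/28.0)^0.325 = (3.5429)^0.325 = 1.50848
Power-density ratio: P_B/P_A = (V_B/V_A)³ = (1.50848)³ = 3.43257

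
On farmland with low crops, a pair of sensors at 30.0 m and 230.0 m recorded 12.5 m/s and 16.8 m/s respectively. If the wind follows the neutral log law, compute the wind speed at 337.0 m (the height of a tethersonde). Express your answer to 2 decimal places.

Log law: V ∝ ln(z/z₀). From the pair, with r = V₁/V₂ = 0.74405,
ln z₀ = (ln z₁ − r·ln z₂)/(1 − r) = (3.4012 − 0.74405×5.4381)/0.25595 = -2.5200 → z₀ = 0.08046 m
V₃ = V₁ · ln(z₃/z₀)/ln(z₁/z₀) = 12.5 × 8.3401/5.9212 = 17.6064 m/s

17.61 m/s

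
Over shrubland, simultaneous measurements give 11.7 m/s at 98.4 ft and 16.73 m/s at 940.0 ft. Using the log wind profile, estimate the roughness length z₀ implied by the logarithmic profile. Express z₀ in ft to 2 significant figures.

Log law: V(z) ∝ ln(z/z₀). With r = V₁/V₂ = 11.7/16.73 = 0.69934,
r · ln(z₂/z₀) = ln(z₁/z₀) ⇒ ln z₀ = (ln z₁ − r·ln z₂)/(1 − r)
ln z₀ = (4.58904 − 0.69934×6.84588) / 0.30066 = -0.6605
z₀ = exp(-0.6605) = 0.5166 ft

z₀ ≈ 0.52 ft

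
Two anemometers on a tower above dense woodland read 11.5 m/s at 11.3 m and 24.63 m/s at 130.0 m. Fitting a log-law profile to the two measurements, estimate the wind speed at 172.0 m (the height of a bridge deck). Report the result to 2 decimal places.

Log law: V ∝ ln(z/z₀). From the pair, with r = V₁/V₂ = 0.46691,
ln z₀ = (ln z₁ − r·ln z₂)/(1 − r) = (2.4248 − 0.46691×4.8675)/0.53309 = 0.2853 → z₀ = 1.330 m
V₃ = V₁ · ln(z₃/z₀)/ln(z₁/z₀) = 11.5 × 4.8622/2.1395 = 26.1348 m/s

26.13 m/s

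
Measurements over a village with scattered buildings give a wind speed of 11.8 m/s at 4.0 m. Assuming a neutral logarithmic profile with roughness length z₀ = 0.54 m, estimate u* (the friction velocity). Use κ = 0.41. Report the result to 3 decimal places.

Log law: V(z) = (u*/κ) · ln(z/z₀) ⇒ u* = κ · V / ln(z/z₀)
u* = 0.41 × 11.8 / ln(4.0/0.54) = 0.41 × 11.8 / 2.0025
   = 4.8380 / 2.0025 = 2.4160 m/s

u* ≈ 2.416 m/s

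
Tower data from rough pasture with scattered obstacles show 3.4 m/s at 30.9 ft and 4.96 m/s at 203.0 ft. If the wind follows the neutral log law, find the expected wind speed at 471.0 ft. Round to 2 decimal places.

5.66 m/s

Log law: V ∝ ln(z/z₀). From the pair, with r = V₁/V₂ = 0.68548,
ln z₀ = (ln z₁ − r·ln z₂)/(1 − r) = (3.4308 − 0.68548×5.3132)/0.31452 = -0.6720 → z₀ = 0.5107 ft
V₃ = V₁ · ln(z₃/z₀)/ln(z₁/z₀) = 3.4 × 6.8269/4.1028 = 5.6575 m/s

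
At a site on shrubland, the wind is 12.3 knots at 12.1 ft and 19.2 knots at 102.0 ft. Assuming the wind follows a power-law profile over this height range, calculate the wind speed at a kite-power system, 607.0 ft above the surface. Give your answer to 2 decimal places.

First find α: α = ln(V₂/V₁)/ln(z₂/z₁) = ln(19.2/12.3)/ln(102.0/12.1) = 0.44531/2.13177 = 0.2089
Extrapolate from 102.0 ft to 607.0 ft: V₃ = 19.2 × (607.0/102.0)^0.2089 = 19.2 × 1.4515 = 27.8681 knots

27.87 knots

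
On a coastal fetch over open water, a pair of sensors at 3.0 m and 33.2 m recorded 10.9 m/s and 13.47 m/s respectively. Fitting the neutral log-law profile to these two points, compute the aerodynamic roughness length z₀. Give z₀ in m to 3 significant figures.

z₀ ≈ 0.000112 m

Log law: V(z) ∝ ln(z/z₀). With r = V₁/V₂ = 10.9/13.47 = 0.80921,
r · ln(z₂/z₀) = ln(z₁/z₀) ⇒ ln z₀ = (ln z₁ − r·ln z₂)/(1 − r)
ln z₀ = (1.09861 − 0.80921×3.50255) / 0.19079 = -9.0971
z₀ = exp(-9.0971) = 0.0001120 m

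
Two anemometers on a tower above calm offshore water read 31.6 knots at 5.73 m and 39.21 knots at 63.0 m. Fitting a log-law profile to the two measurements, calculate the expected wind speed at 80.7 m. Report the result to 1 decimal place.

Log law: V ∝ ln(z/z₀). From the pair, with r = V₁/V₂ = 0.80592,
ln z₀ = (ln z₁ − r·ln z₂)/(1 − r) = (1.7457 − 0.80592×4.1431)/0.19408 = -8.2094 → z₀ = 0.0002721 m
V₃ = V₁ · ln(z₃/z₀)/ln(z₁/z₀) = 31.6 × 12.6001/9.9551 = 39.9960 knots

40.0 knots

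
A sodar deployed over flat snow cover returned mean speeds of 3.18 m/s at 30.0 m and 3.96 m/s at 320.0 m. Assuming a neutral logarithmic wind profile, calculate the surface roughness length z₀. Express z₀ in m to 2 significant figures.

z₀ ≈ 0.0019 m

Log law: V(z) ∝ ln(z/z₀). With r = V₁/V₂ = 3.18/3.96 = 0.80303,
r · ln(z₂/z₀) = ln(z₁/z₀) ⇒ ln z₀ = (ln z₁ − r·ln z₂)/(1 − r)
ln z₀ = (3.40120 − 0.80303×5.76832) / 0.19697 = -6.2494
z₀ = exp(-6.2494) = 0.001932 m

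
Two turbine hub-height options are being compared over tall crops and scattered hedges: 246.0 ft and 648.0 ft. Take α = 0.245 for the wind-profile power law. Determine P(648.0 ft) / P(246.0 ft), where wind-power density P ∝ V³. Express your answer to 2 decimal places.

2.04

Speed ratio: V_B/V_A = (z_B/z_A)^α = (648.0/246.0)^0.245 = (2.6341)^0.245 = 1.26782
Power-density ratio: P_B/P_A = (V_B/V_A)³ = (1.26782)³ = 2.03784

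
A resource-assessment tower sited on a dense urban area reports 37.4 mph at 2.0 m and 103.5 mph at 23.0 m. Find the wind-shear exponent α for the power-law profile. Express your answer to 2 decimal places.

α ≈ 0.42

Power law: V₂/V₁ = (z₂/z₁)^α ⇒ α = ln(V₂/V₁) / ln(z₂/z₁)
α = ln(103.5/37.4) / ln(23.0/2.0) = ln(2.7674) / ln(11.5000)
  = 1.01790 / 2.44235 = 0.41677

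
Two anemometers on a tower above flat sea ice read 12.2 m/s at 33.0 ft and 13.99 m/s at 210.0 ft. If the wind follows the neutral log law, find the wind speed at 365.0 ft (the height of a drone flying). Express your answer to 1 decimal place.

14.5 m/s

Log law: V ∝ ln(z/z₀). From the pair, with r = V₁/V₂ = 0.87205,
ln z₀ = (ln z₁ − r·ln z₂)/(1 − r) = (3.4965 − 0.87205×5.3471)/0.12795 = -9.1165 → z₀ = 0.0001098 ft
V₃ = V₁ · ln(z₃/z₀)/ln(z₁/z₀) = 12.2 × 15.0164/12.6130 = 14.5247 m/s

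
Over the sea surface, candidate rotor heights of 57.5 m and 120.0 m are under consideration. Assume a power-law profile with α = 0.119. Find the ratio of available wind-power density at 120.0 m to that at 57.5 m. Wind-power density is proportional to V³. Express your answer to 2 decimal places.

Speed ratio: V_B/V_A = (z_B/z_A)^α = (120.0/57.5)^0.119 = (2.0870)^0.119 = 1.09150
Power-density ratio: P_B/P_A = (V_B/V_A)³ = (1.09150)³ = 1.30037

1.30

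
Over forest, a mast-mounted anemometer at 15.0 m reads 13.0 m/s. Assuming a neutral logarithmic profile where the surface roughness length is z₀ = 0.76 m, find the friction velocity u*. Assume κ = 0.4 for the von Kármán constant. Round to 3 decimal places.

Log law: V(z) = (u*/κ) · ln(z/z₀) ⇒ u* = κ · V / ln(z/z₀)
u* = 0.4 × 13.0 / ln(15.0/0.76) = 0.4 × 13.0 / 2.9825
   = 5.2000 / 2.9825 = 1.7435 m/s

u* ≈ 1.744 m/s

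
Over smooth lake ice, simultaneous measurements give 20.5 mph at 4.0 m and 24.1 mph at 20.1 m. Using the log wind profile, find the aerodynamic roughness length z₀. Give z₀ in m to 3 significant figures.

Log law: V(z) ∝ ln(z/z₀). With r = V₁/V₂ = 20.5/24.1 = 0.85062,
r · ln(z₂/z₀) = ln(z₁/z₀) ⇒ ln z₀ = (ln z₁ − r·ln z₂)/(1 − r)
ln z₀ = (1.38629 − 0.85062×3.00072) / 0.14938 = -7.8070
z₀ = exp(-7.8070) = 0.0004069 m

z₀ ≈ 0.000407 m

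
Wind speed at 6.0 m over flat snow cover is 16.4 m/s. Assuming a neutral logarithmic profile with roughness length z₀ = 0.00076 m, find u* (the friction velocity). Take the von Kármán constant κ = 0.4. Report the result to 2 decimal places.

Log law: V(z) = (u*/κ) · ln(z/z₀) ⇒ u* = κ · V / ln(z/z₀)
u* = 0.4 × 16.4 / ln(6.0/0.00076) = 0.4 × 16.4 / 8.9740
   = 6.5600 / 8.9740 = 0.7310 m/s

u* ≈ 0.73 m/s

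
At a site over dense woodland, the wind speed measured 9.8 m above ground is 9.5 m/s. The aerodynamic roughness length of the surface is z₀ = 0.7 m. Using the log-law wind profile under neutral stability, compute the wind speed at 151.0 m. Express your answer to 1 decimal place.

19.3 m/s

Log law: V(z) ∝ ln(z/z₀), so V₂/V₁ = ln(z₂/z₀) / ln(z₁/z₀).
ln(151.0/0.7) = 5.3740, ln(9.8/0.7) = 2.6391
V₂ = 9.5 × 5.3740/2.6391 = 9.5 × 2.0363 = 19.3450 m/s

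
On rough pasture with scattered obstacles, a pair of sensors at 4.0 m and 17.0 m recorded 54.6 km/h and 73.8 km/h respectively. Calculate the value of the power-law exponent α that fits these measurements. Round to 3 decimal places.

α ≈ 0.208

Power law: V₂/V₁ = (z₂/z₁)^α ⇒ α = ln(V₂/V₁) / ln(z₂/z₁)
α = ln(73.8/54.6) / ln(17.0/4.0) = ln(1.3516) / ln(4.2500)
  = 0.30132 / 1.44692 = 0.20825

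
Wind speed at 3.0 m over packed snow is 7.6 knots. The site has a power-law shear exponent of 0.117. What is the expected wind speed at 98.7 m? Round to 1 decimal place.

Power-law profile: V₂ = V₁ · (z₂/z₁)^α
V₂ = 7.6 × (98.7/3.0)^0.117 = 7.6 × (32.9000)^0.117
    = 7.6 × 1.5049 = 11.4374 knots

11.4 knots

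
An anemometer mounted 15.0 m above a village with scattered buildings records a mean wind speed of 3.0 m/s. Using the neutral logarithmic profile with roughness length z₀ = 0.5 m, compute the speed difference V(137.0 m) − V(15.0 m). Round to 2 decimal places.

1.95 m/s

Log law: V₂ = V₁ · ln(z₂/z₀)/ln(z₁/z₀) = 3.0 × 5.6131/3.4012 = 4.9510 m/s
ΔV = 4.9510 − 3.0 = 1.9510 m/s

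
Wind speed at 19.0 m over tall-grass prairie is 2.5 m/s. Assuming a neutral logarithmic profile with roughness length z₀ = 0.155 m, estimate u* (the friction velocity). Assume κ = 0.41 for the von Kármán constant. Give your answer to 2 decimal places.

Log law: V(z) = (u*/κ) · ln(z/z₀) ⇒ u* = κ · V / ln(z/z₀)
u* = 0.41 × 2.5 / ln(19.0/0.155) = 0.41 × 2.5 / 4.8088
   = 1.0250 / 4.8088 = 0.2132 m/s

u* ≈ 0.21 m/s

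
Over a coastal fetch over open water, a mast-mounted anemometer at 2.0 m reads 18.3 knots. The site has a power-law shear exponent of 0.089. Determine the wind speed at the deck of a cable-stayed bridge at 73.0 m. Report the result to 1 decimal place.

25.2 knots

Power-law profile: V₂ = V₁ · (z₂/z₁)^α
V₂ = 18.3 × (73.0/2.0)^0.089 = 18.3 × (36.5000)^0.089
    = 18.3 × 1.3773 = 25.2055 knots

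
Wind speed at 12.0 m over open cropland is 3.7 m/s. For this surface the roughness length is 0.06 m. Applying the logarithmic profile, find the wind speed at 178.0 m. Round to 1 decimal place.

5.6 m/s

Log law: V(z) ∝ ln(z/z₀), so V₂/V₁ = ln(z₂/z₀) / ln(z₁/z₀).
ln(178.0/0.06) = 7.9952, ln(12.0/0.06) = 5.2983
V₂ = 3.7 × 7.9952/5.2983 = 3.7 × 1.5090 = 5.5833 m/s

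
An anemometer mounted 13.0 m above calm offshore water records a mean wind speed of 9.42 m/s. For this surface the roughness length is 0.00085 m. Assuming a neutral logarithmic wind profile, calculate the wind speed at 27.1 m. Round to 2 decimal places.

10.14 m/s

Log law: V(z) ∝ ln(z/z₀), so V₂/V₁ = ln(z₂/z₀) / ln(z₁/z₀).
ln(27.1/0.00085) = 10.3698, ln(13.0/0.00085) = 9.6352
V₂ = 9.42 × 10.3698/9.6352 = 9.42 × 1.0762 = 10.1382 m/s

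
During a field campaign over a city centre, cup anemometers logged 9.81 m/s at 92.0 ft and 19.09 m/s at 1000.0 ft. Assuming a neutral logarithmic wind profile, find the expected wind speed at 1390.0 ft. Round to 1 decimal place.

20.4 m/s

Log law: V ∝ ln(z/z₀). From the pair, with r = V₁/V₂ = 0.51388,
ln z₀ = (ln z₁ − r·ln z₂)/(1 − r) = (4.5218 − 0.51388×6.9078)/0.48612 = 1.9996 → z₀ = 7.386 ft
V₃ = V₁ · ln(z₃/z₀)/ln(z₁/z₀) = 9.81 × 5.2375/2.5222 = 20.3708 m/s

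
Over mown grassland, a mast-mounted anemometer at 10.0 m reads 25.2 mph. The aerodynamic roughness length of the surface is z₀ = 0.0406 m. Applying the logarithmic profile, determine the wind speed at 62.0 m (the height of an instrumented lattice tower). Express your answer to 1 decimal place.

33.5 mph

Log law: V(z) ∝ ln(z/z₀), so V₂/V₁ = ln(z₂/z₀) / ln(z₁/z₀).
ln(62.0/0.0406) = 7.3311, ln(10.0/0.0406) = 5.5066
V₂ = 25.2 × 7.3311/5.5066 = 25.2 × 1.3313 = 33.5498 mph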